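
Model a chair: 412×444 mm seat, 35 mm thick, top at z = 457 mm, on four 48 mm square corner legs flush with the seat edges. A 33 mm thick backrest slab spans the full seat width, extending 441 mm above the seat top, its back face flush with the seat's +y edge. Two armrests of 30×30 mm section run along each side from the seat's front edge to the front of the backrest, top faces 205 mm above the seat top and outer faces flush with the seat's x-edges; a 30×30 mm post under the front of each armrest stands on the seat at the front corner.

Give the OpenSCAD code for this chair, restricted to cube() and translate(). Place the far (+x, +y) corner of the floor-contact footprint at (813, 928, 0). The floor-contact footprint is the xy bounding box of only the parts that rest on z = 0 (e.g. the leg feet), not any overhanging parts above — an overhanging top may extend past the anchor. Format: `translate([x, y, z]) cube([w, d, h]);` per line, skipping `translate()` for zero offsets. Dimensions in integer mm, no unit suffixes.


// leg_h = 457 - 35 = 422
// arm post h = 205 - 30 = 175
translate([401, 484, 422]) cube([412, 444, 35]);
translate([401, 484, 0]) cube([48, 48, 422]);
translate([765, 484, 0]) cube([48, 48, 422]);
translate([401, 880, 0]) cube([48, 48, 422]);
translate([765, 880, 0]) cube([48, 48, 422]);
translate([401, 895, 457]) cube([412, 33, 441]);
translate([401, 484, 632]) cube([30, 411, 30]);
translate([783, 484, 632]) cube([30, 411, 30]);
translate([401, 484, 457]) cube([30, 30, 175]);
translate([783, 484, 457]) cube([30, 30, 175]);


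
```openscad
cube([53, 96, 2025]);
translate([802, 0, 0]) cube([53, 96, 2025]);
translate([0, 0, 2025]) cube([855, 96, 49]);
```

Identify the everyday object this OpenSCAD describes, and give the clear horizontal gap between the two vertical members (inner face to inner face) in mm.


A door frame. The clear opening width is 749 mm.

Two 2025 mm tall posts with a header on top — a door frame. The left jamb is 53 mm wide at x = 0; the right jamb starts at x = 802. The clear opening is 802 − 53 = 749 mm.


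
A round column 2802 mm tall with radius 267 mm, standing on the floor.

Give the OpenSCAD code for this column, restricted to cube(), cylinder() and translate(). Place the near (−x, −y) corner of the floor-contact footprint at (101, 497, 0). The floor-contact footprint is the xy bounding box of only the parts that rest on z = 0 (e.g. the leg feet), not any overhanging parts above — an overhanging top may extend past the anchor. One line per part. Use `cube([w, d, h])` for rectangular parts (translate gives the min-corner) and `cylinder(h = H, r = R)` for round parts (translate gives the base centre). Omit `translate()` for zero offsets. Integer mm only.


translate([368, 764, 0]) cylinder(h = 2802, r = 267);


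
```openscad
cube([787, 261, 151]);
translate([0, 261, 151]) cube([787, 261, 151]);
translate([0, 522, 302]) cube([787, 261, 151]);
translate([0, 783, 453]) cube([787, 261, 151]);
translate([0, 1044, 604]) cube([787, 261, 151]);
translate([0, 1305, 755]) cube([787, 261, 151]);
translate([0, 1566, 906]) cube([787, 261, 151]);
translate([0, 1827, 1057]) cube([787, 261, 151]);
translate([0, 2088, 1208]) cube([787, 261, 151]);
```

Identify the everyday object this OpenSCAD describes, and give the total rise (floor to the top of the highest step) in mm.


A staircase. The total rise is 1359 mm.

9 identical blocks, each offset up and back from the previous — a staircase. Each step is 151 mm tall and there are 9 of them, so the total rise is 9 × 151 = 1359 mm.


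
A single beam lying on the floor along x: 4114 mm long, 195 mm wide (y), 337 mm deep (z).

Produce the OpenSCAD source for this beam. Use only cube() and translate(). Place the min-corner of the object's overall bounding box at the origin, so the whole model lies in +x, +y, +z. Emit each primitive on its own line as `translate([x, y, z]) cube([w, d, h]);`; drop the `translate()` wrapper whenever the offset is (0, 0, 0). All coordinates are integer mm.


cube([4114, 195, 337]);


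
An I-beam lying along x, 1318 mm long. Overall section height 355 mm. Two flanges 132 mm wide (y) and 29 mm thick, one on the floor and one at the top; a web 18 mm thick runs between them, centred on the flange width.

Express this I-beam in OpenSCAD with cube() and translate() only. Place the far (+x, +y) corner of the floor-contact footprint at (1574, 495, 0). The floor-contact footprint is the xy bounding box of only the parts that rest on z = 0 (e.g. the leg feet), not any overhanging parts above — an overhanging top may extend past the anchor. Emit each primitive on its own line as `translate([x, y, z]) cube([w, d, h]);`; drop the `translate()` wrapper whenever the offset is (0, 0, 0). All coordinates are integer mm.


translate([256, 363, 0]) cube([1318, 132, 29]);
translate([256, 420, 29]) cube([1318, 18, 297]);
translate([256, 363, 326]) cube([1318, 132, 29]);


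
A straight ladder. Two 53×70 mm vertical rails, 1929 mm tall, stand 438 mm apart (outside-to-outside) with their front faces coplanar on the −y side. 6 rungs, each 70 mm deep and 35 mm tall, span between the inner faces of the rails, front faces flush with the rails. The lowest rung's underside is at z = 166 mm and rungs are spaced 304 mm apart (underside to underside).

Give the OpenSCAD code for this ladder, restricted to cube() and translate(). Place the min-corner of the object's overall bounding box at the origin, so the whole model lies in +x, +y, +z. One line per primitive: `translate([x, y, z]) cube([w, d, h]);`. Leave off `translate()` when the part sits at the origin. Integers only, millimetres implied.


cube([53, 70, 1929]);
translate([385, 0, 0]) cube([53, 70, 1929]);
translate([53, 0, 166]) cube([332, 70, 35]);
translate([53, 0, 470]) cube([332, 70, 35]);
translate([53, 0, 774]) cube([332, 70, 35]);
translate([53, 0, 1078]) cube([332, 70, 35]);
translate([53, 0, 1382]) cube([332, 70, 35]);
translate([53, 0, 1686]) cube([332, 70, 35]);


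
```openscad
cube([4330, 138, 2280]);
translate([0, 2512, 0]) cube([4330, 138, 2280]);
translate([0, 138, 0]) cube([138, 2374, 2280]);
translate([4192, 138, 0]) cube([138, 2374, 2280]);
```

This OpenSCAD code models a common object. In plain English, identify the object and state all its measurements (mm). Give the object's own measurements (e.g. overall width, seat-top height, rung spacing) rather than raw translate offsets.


The wall frame of a small rectangular building: four walls, each 2280 mm tall and 138 mm thick, enclosing a footprint 4330 mm (x) by 2650 mm (y) outside-to-outside, with no floor or roof. The front and back walls (the −y and +y sides) span the full width; the two side walls fit between them.


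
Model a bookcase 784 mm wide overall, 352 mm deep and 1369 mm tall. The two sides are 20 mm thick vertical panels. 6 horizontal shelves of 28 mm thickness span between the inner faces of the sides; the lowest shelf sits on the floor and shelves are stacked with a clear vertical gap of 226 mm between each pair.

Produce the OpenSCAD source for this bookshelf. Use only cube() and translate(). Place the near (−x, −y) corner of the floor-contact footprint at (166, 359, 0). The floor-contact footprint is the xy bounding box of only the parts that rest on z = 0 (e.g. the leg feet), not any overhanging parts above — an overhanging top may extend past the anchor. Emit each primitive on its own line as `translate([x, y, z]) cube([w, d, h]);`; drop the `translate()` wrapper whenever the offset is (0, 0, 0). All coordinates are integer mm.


translate([166, 359, 0]) cube([20, 352, 1369]);
translate([930, 359, 0]) cube([20, 352, 1369]);
translate([186, 359, 0]) cube([744, 352, 28]);
translate([186, 359, 254]) cube([744, 352, 28]);
translate([186, 359, 508]) cube([744, 352, 28]);
translate([186, 359, 762]) cube([744, 352, 28]);
translate([186, 359, 1016]) cube([744, 352, 28]);
translate([186, 359, 1270]) cube([744, 352, 28]);


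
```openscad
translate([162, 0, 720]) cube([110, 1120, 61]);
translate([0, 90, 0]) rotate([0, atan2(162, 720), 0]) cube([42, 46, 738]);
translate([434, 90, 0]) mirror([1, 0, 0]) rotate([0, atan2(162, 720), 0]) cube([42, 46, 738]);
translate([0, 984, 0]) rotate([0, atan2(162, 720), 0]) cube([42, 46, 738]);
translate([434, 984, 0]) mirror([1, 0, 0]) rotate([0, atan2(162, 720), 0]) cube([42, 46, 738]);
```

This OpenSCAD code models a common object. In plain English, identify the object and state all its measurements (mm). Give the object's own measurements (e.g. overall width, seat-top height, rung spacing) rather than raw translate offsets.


A sawhorse. A 110×1120×61 mm beam (x, y, z) sits on two A-frame leg pairs. Each pair is two raked legs of 42×46 mm section (46 mm along y) splaying symmetrically in x. Each leg rises 720 mm vertically over 162 mm of horizontal reach and is 738 mm long along its own axis. Every leg's outer bottom edge rests on the floor and its outer top edge meets a bottom edge of the beam — the left legs (tilting toward +x) meet the beam's −x bottom edge, the right legs (their mirror images, tilting toward −x) meet its +x bottom edge — so the leg tops tuck under the beam, the beam's underside is 720 mm above the floor, and the feet are 434 mm apart outside-to-outside with the beam centred between them. The two leg pairs are set in 90 mm from either end of the beam.


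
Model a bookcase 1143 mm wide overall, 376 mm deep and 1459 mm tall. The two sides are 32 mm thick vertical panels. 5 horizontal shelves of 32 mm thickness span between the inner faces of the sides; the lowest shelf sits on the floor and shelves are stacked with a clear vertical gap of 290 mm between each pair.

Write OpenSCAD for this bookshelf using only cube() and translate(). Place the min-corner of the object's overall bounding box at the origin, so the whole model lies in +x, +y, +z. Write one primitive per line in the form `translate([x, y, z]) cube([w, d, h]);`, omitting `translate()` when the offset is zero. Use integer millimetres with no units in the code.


cube([32, 376, 1459]);
translate([1111, 0, 0]) cube([32, 376, 1459]);
translate([32, 0, 0]) cube([1079, 376, 32]);
translate([32, 0, 322]) cube([1079, 376, 32]);
translate([32, 0, 644]) cube([1079, 376, 32]);
translate([32, 0, 966]) cube([1079, 376, 32]);
translate([32, 0, 1288]) cube([1079, 376, 32]);


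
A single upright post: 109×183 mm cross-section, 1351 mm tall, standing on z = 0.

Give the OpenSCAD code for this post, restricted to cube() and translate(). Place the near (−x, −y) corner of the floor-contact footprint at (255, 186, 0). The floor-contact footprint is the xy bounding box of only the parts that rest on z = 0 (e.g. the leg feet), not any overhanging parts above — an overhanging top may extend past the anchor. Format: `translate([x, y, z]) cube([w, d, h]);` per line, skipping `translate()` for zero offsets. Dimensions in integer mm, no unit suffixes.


translate([255, 186, 0]) cube([109, 183, 1351]);


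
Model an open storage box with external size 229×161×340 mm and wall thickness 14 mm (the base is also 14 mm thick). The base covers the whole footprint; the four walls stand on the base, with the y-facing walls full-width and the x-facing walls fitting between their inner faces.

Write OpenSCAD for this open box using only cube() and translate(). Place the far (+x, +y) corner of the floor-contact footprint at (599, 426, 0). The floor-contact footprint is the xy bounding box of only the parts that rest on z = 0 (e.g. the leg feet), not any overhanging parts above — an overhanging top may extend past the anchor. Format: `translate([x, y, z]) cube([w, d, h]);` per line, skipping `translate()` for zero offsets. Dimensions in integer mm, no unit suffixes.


translate([370, 265, 0]) cube([229, 161, 14]);
translate([370, 265, 14]) cube([229, 14, 326]);
translate([370, 412, 14]) cube([229, 14, 326]);
translate([370, 279, 14]) cube([14, 133, 326]);
translate([585, 279, 14]) cube([14, 133, 326]);


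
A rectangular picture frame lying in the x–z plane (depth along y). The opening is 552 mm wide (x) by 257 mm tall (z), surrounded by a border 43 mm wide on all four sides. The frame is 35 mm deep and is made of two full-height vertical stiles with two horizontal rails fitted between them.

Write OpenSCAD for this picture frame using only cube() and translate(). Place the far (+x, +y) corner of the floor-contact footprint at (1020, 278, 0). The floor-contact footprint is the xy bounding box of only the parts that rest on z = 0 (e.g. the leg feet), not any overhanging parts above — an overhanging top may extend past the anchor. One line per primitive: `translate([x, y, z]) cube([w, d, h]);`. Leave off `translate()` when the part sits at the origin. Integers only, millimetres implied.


translate([382, 243, 0]) cube([43, 35, 343]);
translate([977, 243, 0]) cube([43, 35, 343]);
translate([425, 243, 0]) cube([552, 35, 43]);
translate([425, 243, 300]) cube([552, 35, 43]);


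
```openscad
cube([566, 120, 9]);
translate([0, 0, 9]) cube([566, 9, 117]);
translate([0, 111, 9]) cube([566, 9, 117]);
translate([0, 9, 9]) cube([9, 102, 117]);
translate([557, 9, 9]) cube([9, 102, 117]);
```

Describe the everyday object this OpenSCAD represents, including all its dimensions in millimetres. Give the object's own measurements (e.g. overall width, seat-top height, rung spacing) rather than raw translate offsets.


An open-topped rectangular box: outside dimensions 566×120×126 mm, with a uniform wall and base thickness of 9 mm. The base is a full 566×120 slab on the floor; four walls sit on top of the base. The front and back walls (the −y and +y sides) span the full width; the two side walls fit between them.


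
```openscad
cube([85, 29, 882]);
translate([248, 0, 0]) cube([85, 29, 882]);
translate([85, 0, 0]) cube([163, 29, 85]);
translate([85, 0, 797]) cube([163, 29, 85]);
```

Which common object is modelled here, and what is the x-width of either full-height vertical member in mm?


A picture frame. The border width is 85 mm.

Four thin pieces enclosing a rectangular opening — a picture frame. The two full-height stiles are 882 mm tall; the top rail sits at z = 797 and is 85 mm tall, so the border above the opening is 882 − 797 = 85 mm, matching the stile x-width.


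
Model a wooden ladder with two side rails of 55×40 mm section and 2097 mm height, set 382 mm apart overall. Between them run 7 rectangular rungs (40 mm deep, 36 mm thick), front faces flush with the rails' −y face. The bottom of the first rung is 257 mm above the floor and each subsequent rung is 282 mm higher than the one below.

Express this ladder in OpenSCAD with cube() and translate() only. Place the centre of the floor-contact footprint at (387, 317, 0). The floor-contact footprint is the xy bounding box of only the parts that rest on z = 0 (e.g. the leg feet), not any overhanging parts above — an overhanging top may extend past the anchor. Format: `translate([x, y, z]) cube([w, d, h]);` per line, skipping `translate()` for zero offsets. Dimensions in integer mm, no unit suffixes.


// rung span = 382 - 2*55 = 272
// rung[k] z = 257 + k*282
translate([196, 297, 0]) cube([55, 40, 2097]);
translate([523, 297, 0]) cube([55, 40, 2097]);
translate([251, 297, 257]) cube([272, 40, 36]);
translate([251, 297, 539]) cube([272, 40, 36]);
translate([251, 297, 821]) cube([272, 40, 36]);
translate([251, 297, 1103]) cube([272, 40, 36]);
translate([251, 297, 1385]) cube([272, 40, 36]);
translate([251, 297, 1667]) cube([272, 40, 36]);
translate([251, 297, 1949]) cube([272, 40, 36]);


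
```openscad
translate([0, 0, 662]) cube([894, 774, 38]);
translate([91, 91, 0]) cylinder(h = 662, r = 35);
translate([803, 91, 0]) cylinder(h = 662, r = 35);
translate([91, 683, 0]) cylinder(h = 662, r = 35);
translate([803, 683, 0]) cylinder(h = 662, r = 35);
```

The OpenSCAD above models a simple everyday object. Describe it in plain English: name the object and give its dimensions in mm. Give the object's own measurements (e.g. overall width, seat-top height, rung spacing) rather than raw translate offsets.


A table: top 894 mm (x) × 774 mm (y), 38 mm thick, upper face at z = 700 mm, on four round legs of 70 mm diameter, each leg's bounding box inset 56 mm from the nearest pair of top edges from z = 0 to the bottom of the top.


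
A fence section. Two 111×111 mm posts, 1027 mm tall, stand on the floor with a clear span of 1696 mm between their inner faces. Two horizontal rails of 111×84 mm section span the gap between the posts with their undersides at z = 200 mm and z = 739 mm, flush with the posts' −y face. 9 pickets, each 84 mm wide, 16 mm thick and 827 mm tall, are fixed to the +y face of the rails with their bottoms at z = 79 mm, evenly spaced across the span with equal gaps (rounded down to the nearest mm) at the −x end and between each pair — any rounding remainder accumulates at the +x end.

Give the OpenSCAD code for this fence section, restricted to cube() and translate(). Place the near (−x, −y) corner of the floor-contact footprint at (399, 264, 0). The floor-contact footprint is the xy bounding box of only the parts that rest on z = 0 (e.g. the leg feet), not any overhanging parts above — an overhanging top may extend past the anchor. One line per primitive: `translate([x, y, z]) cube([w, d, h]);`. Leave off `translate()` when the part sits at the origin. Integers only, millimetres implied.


translate([399, 264, 0]) cube([111, 111, 1027]);
translate([2206, 264, 0]) cube([111, 111, 1027]);
translate([510, 264, 200]) cube([1696, 111, 84]);
translate([510, 264, 739]) cube([1696, 111, 84]);
translate([604, 375, 79]) cube([84, 16, 827]);
translate([782, 375, 79]) cube([84, 16, 827]);
translate([960, 375, 79]) cube([84, 16, 827]);
translate([1138, 375, 79]) cube([84, 16, 827]);
translate([1316, 375, 79]) cube([84, 16, 827]);
translate([1494, 375, 79]) cube([84, 16, 827]);
translate([1672, 375, 79]) cube([84, 16, 827]);
translate([1850, 375, 79]) cube([84, 16, 827]);
translate([2028, 375, 79]) cube([84, 16, 827]);


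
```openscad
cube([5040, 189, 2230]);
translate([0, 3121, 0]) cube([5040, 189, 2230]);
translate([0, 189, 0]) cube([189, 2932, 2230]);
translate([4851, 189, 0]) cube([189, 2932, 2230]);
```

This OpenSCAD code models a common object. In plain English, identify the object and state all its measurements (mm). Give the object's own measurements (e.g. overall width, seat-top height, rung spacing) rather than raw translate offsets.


The wall frame of a small rectangular building: four walls, each 2230 mm tall and 189 mm thick, enclosing a footprint 5040 mm (x) by 3310 mm (y) outside-to-outside, with no floor or roof. The front and back walls (the −y and +y sides) span the full width; the two side walls fit between them.


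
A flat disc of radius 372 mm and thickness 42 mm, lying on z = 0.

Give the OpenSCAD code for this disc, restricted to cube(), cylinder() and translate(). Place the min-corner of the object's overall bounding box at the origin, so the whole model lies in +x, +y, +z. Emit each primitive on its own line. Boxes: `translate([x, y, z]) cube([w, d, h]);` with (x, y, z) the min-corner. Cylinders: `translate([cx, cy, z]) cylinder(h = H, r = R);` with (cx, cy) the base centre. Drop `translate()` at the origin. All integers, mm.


translate([372, 372, 0]) cylinder(h = 42, r = 372);


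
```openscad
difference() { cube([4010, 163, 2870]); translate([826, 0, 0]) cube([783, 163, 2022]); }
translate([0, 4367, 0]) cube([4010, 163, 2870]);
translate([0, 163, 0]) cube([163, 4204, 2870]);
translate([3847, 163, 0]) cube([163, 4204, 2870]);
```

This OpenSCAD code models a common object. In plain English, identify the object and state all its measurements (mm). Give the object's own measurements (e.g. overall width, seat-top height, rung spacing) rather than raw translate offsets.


A single room: four walls, each 2870 mm tall and 163 mm thick, enclosing an outside footprint 4010×4530 mm (x × y), no floor or roof. The front and back walls (−y and +y sides) run the full x-width; the side walls fit between their inner faces. A door opening 783 mm wide and 2022 mm tall is cut through the front wall from the floor up, its −x edge 826 mm from the wall's −x end.


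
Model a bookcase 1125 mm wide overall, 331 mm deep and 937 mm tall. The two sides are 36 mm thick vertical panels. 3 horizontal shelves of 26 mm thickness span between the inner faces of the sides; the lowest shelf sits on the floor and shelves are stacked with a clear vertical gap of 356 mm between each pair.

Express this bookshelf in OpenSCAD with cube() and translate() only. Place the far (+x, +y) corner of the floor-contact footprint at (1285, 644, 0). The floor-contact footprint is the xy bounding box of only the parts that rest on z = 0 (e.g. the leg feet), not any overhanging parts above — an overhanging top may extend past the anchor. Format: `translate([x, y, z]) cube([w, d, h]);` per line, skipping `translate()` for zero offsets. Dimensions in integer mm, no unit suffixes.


translate([160, 313, 0]) cube([36, 331, 937]);
translate([1249, 313, 0]) cube([36, 331, 937]);
translate([196, 313, 0]) cube([1053, 331, 26]);
translate([196, 313, 382]) cube([1053, 331, 26]);
translate([196, 313, 764]) cube([1053, 331, 26]);


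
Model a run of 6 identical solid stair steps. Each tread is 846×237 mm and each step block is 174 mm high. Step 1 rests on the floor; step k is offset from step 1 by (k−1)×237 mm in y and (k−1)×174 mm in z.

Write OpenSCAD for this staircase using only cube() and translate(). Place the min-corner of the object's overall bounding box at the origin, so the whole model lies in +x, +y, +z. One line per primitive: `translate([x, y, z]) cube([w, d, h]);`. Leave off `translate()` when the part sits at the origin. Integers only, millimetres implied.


cube([846, 237, 174]);
translate([0, 237, 174]) cube([846, 237, 174]);
translate([0, 474, 348]) cube([846, 237, 174]);
translate([0, 711, 522]) cube([846, 237, 174]);
translate([0, 948, 696]) cube([846, 237, 174]);
translate([0, 1185, 870]) cube([846, 237, 174]);


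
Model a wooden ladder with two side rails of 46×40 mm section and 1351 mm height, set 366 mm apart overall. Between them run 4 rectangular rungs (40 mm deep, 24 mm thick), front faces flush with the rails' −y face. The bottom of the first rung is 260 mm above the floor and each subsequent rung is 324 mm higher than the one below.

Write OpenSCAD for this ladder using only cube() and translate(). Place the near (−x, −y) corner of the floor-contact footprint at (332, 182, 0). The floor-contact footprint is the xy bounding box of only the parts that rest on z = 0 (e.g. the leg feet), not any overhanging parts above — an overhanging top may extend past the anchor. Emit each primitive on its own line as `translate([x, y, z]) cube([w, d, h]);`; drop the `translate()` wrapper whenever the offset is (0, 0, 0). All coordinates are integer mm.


// rung span = 366 - 2*46 = 274
// rung[k] z = 260 + k*324
translate([332, 182, 0]) cube([46, 40, 1351]);
translate([652, 182, 0]) cube([46, 40, 1351]);
translate([378, 182, 260]) cube([274, 40, 24]);
translate([378, 182, 584]) cube([274, 40, 24]);
translate([378, 182, 908]) cube([274, 40, 24]);
translate([378, 182, 1232]) cube([274, 40, 24]);


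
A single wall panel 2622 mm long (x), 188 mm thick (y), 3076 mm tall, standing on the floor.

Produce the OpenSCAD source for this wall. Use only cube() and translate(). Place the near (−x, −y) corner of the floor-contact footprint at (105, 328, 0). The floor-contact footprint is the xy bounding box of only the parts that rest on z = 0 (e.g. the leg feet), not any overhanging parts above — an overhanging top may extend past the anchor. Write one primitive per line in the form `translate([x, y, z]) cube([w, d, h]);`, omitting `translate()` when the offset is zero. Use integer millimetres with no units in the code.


translate([105, 328, 0]) cube([2622, 188, 3076]);


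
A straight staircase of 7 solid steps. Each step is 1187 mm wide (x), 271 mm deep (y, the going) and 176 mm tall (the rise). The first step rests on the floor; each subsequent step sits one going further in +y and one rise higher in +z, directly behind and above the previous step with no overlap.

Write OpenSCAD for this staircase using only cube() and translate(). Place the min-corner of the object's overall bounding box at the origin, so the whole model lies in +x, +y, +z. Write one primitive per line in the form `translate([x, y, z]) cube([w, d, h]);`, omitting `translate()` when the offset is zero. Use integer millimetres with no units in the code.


cube([1187, 271, 176]);
translate([0, 271, 176]) cube([1187, 271, 176]);
translate([0, 542, 352]) cube([1187, 271, 176]);
translate([0, 813, 528]) cube([1187, 271, 176]);
translate([0, 1084, 704]) cube([1187, 271, 176]);
translate([0, 1355, 880]) cube([1187, 271, 176]);
translate([0, 1626, 1056]) cube([1187, 271, 176]);


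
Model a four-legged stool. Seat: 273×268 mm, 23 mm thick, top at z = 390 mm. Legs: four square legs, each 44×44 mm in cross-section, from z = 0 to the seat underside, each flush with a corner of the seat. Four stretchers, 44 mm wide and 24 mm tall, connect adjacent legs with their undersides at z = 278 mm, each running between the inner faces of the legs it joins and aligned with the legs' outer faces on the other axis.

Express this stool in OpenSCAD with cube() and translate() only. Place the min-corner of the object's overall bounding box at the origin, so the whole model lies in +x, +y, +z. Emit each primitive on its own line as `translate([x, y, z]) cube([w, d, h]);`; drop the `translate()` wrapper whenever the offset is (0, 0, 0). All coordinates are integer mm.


translate([0, 0, 367]) cube([273, 268, 23]);
cube([44, 44, 367]);
translate([229, 0, 0]) cube([44, 44, 367]);
translate([0, 224, 0]) cube([44, 44, 367]);
translate([229, 224, 0]) cube([44, 44, 367]);
translate([44, 0, 278]) cube([185, 44, 24]);
translate([44, 224, 278]) cube([185, 44, 24]);
translate([0, 44, 278]) cube([44, 180, 24]);
translate([229, 44, 278]) cube([44, 180, 24]);


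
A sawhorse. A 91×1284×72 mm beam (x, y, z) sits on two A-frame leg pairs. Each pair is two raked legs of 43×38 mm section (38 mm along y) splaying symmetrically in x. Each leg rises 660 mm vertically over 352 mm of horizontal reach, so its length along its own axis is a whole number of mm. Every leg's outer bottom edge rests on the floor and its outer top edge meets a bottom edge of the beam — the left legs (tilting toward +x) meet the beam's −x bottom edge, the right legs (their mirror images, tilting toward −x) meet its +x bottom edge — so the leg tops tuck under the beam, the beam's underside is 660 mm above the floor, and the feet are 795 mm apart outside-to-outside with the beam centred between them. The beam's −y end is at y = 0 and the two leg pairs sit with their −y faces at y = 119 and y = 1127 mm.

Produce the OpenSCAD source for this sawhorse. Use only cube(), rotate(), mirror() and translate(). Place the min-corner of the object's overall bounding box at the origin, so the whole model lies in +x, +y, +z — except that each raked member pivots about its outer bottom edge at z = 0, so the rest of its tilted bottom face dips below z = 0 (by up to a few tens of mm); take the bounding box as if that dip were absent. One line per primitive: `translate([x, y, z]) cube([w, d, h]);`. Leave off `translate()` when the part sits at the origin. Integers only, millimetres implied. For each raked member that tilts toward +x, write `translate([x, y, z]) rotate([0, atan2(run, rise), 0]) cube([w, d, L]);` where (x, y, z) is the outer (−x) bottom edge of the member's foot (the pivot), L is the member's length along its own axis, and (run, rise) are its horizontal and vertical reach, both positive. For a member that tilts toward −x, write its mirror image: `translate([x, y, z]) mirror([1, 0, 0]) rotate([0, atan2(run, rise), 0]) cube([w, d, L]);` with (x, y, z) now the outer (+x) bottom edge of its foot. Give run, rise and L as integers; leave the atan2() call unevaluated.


translate([352, 0, 660]) cube([91, 1284, 72]);
translate([0, 119, 0]) rotate([0, atan2(352, 660), 0]) cube([43, 38, 748]);
translate([795, 119, 0]) mirror([1, 0, 0]) rotate([0, atan2(352, 660), 0]) cube([43, 38, 748]);
translate([0, 1127, 0]) rotate([0, atan2(352, 660), 0]) cube([43, 38, 748]);
translate([795, 1127, 0]) mirror([1, 0, 0]) rotate([0, atan2(352, 660), 0]) cube([43, 38, 748]);


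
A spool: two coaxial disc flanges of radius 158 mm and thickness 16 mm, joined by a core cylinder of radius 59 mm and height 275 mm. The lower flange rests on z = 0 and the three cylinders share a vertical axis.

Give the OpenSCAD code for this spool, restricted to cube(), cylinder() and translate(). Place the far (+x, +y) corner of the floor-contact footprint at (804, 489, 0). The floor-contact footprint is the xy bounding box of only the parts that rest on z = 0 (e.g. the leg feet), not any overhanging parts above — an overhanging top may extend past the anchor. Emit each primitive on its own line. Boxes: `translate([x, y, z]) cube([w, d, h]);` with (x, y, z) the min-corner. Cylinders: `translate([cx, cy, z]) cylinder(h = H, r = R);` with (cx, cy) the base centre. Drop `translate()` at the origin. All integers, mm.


translate([646, 331, 0]) cylinder(h = 16, r = 158);
translate([646, 331, 16]) cylinder(h = 275, r = 59);
translate([646, 331, 291]) cylinder(h = 16, r = 158);


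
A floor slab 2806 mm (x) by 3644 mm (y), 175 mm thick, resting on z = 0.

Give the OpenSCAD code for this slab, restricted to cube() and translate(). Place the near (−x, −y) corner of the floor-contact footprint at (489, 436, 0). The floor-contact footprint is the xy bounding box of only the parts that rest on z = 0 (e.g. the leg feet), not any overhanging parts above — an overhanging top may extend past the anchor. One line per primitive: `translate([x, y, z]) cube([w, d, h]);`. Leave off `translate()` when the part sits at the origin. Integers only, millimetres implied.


translate([489, 436, 0]) cube([2806, 3644, 175]);


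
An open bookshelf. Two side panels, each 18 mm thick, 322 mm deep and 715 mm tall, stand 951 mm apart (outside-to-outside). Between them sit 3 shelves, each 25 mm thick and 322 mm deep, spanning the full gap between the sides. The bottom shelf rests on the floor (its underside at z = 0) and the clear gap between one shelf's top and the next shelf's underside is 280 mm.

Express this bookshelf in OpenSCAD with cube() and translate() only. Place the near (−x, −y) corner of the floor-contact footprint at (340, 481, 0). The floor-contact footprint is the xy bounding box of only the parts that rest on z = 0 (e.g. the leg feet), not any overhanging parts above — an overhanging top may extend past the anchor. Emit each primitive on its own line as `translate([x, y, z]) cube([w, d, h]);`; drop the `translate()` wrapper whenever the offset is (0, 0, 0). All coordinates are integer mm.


translate([340, 481, 0]) cube([18, 322, 715]);
translate([1273, 481, 0]) cube([18, 322, 715]);
translate([358, 481, 0]) cube([915, 322, 25]);
translate([358, 481, 305]) cube([915, 322, 25]);
translate([358, 481, 610]) cube([915, 322, 25]);


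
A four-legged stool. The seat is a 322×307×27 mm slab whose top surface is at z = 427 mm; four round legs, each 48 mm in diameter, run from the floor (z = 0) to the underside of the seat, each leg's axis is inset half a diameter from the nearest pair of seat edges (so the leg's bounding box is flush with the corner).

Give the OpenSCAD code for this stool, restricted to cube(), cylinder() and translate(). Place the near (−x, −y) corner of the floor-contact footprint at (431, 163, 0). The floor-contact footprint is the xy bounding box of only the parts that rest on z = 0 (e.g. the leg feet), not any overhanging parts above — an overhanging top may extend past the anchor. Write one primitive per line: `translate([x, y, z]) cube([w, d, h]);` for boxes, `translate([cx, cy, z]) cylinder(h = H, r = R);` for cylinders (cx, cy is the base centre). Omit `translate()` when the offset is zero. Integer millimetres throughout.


translate([431, 163, 400]) cube([322, 307, 27]);
translate([455, 187, 0]) cylinder(h = 400, r = 24);
translate([729, 187, 0]) cylinder(h = 400, r = 24);
translate([455, 446, 0]) cylinder(h = 400, r = 24);
translate([729, 446, 0]) cylinder(h = 400, r = 24);


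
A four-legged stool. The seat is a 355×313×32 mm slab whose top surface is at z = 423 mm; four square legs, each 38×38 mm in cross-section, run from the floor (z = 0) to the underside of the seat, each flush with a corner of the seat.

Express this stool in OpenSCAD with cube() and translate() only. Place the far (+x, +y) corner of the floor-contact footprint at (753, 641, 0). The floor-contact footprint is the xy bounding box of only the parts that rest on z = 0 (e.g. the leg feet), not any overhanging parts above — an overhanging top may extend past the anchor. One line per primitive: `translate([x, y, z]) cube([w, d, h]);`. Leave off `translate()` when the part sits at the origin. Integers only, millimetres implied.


translate([398, 328, 391]) cube([355, 313, 32]);
translate([398, 328, 0]) cube([38, 38, 391]);
translate([715, 328, 0]) cube([38, 38, 391]);
translate([398, 603, 0]) cube([38, 38, 391]);
translate([715, 603, 0]) cube([38, 38, 391]);


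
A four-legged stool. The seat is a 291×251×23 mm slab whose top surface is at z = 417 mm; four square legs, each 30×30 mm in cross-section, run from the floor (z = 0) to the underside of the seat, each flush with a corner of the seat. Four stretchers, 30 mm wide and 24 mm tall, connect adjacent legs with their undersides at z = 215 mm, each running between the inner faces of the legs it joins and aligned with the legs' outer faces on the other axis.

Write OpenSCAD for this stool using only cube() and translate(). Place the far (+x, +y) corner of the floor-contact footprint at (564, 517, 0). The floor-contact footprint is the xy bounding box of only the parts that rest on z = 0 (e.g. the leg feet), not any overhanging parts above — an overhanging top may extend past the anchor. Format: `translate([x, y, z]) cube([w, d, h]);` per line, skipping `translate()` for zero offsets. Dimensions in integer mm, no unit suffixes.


translate([273, 266, 394]) cube([291, 251, 23]);
translate([273, 266, 0]) cube([30, 30, 394]);
translate([534, 266, 0]) cube([30, 30, 394]);
translate([273, 487, 0]) cube([30, 30, 394]);
translate([534, 487, 0]) cube([30, 30, 394]);
translate([303, 266, 215]) cube([231, 30, 24]);
translate([303, 487, 215]) cube([231, 30, 24]);
translate([273, 296, 215]) cube([30, 191, 24]);
translate([534, 296, 215]) cube([30, 191, 24]);


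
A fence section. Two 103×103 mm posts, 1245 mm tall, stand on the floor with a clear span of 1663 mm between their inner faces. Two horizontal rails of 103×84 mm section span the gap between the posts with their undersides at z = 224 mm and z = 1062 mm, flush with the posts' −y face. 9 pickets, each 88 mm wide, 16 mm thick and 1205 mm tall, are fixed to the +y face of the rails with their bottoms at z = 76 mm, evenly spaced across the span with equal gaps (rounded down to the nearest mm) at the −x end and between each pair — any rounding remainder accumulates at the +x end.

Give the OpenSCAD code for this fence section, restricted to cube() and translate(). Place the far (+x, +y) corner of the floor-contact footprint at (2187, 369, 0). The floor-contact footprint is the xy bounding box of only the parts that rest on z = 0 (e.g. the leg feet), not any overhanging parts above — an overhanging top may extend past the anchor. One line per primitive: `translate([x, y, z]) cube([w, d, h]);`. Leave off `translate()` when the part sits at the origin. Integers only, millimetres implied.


translate([318, 266, 0]) cube([103, 103, 1245]);
translate([2084, 266, 0]) cube([103, 103, 1245]);
translate([421, 266, 224]) cube([1663, 103, 84]);
translate([421, 266, 1062]) cube([1663, 103, 84]);
translate([508, 369, 76]) cube([88, 16, 1205]);
translate([683, 369, 76]) cube([88, 16, 1205]);
translate([858, 369, 76]) cube([88, 16, 1205]);
translate([1033, 369, 76]) cube([88, 16, 1205]);
translate([1208, 369, 76]) cube([88, 16, 1205]);
translate([1383, 369, 76]) cube([88, 16, 1205]);
translate([1558, 369, 76]) cube([88, 16, 1205]);
translate([1733, 369, 76]) cube([88, 16, 1205]);
translate([1908, 369, 76]) cube([88, 16, 1205]);


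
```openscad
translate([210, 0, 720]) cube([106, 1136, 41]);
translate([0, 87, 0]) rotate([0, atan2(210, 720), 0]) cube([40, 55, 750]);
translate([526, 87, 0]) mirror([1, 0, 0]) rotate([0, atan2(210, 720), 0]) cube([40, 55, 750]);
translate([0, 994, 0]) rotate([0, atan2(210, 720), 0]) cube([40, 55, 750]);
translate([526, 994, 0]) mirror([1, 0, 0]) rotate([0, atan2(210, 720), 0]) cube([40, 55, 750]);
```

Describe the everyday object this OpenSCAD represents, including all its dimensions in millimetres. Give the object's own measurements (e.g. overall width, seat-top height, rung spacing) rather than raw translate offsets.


A sawhorse. A 106×1136×41 mm beam (x, y, z) sits on two A-frame leg pairs. Each pair is two raked legs of 40×55 mm section (55 mm along y) splaying symmetrically in x. Each leg rises 720 mm vertically over 210 mm of horizontal reach and is 750 mm long along its own axis. Every leg's outer bottom edge rests on the floor and its outer top edge meets a bottom edge of the beam — the left legs (tilting toward +x) meet the beam's −x bottom edge, the right legs (their mirror images, tilting toward −x) meet its +x bottom edge — so the leg tops tuck under the beam, the beam's underside is 720 mm above the floor, and the feet are 526 mm apart outside-to-outside with the beam centred between them. The two leg pairs are set in 87 mm from either end of the beam.


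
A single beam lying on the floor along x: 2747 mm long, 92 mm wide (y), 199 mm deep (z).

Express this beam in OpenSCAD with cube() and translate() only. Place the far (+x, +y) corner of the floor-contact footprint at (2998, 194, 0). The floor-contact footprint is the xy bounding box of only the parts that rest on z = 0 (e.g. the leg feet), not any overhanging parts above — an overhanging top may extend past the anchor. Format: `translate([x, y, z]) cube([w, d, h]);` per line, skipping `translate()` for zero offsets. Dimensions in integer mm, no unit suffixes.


translate([251, 102, 0]) cube([2747, 92, 199]);


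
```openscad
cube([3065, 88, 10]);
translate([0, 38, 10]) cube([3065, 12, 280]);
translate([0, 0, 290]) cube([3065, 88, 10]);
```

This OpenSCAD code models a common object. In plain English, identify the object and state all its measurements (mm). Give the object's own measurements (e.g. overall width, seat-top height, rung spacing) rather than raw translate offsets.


An I-beam lying along x, 3065 mm long. Overall section height 300 mm. Two flanges 88 mm wide (y) and 10 mm thick, one on the floor and one at the top; a web 12 mm thick runs between them, centred on the flange width.


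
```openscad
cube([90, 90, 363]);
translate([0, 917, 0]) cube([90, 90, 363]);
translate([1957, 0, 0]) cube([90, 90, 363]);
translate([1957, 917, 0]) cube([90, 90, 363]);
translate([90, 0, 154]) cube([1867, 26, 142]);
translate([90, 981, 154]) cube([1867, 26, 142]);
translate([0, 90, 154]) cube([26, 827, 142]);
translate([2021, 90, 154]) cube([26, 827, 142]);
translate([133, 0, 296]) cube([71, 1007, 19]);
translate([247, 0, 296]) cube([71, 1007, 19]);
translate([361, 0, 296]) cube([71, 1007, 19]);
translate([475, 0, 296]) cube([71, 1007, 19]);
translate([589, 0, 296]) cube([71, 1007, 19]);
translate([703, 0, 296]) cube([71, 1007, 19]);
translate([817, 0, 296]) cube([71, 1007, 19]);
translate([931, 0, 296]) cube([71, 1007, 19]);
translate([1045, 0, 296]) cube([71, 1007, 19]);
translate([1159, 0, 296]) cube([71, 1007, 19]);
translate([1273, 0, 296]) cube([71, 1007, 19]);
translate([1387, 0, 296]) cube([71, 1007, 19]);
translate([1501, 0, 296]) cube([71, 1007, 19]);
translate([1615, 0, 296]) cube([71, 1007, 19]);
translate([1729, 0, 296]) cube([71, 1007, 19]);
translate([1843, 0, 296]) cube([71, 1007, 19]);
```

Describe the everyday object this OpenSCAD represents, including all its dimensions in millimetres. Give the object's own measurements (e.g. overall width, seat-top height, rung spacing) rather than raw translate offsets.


A bed frame 2047 mm long (x) by 1007 mm wide (y). Four 90×90 mm corner posts, 363 mm tall, at the corners of the footprint. Four rails of 26 mm thickness and 142 mm height run between adjacent posts with their undersides at z = 154 mm, their outer faces flush with the outside of the frame (the two x-running rails run between the posts' inner faces; the two y-running rails run between the posts' inner faces). 16 slats, each 71 mm wide (x) and 19 mm thick, lie across the top of the two x-running rails, running the full 1007 mm width of the frame in y; along x they sit between the end posts with a 43 mm gap after the −x posts and between neighbouring slats and before the +x posts.
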